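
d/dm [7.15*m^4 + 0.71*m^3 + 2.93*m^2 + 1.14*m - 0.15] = 28.6*m^3 + 2.13*m^2 + 5.86*m + 1.14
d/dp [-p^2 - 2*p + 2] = -2*p - 2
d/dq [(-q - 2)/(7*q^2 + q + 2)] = (-7*q^2 - q + (q + 2)*(14*q + 1) - 2)/(7*q^2 + q + 2)^2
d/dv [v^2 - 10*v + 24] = 2*v - 10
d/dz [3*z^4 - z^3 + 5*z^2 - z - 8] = 12*z^3 - 3*z^2 + 10*z - 1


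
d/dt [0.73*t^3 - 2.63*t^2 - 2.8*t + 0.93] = 2.19*t^2 - 5.26*t - 2.8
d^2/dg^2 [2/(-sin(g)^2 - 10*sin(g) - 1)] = 4*(2*sin(g)^4 + 15*sin(g)^3 + 45*sin(g)^2 - 35*sin(g) - 99)/(sin(g)^2 + 10*sin(g) + 1)^3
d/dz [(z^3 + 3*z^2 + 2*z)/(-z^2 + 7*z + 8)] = (-z^2 + 16*z + 16)/(z^2 - 16*z + 64)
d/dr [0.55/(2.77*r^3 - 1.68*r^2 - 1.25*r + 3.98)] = (-4.5705*r^2 + 1.848*r + 0.6875)/(2.77*r^3 - 1.68*r^2 - 1.25*r + 3.98)^2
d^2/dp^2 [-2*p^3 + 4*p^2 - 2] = 8 - 12*p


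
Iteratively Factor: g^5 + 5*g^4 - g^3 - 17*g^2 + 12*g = (g)*(g^4 + 5*g^3 - g^2 - 17*g + 12) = g*(g - 1)*(g^3 + 6*g^2 + 5*g - 12) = g*(g - 1)*(g + 4)*(g^2 + 2*g - 3) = g*(g - 1)*(g + 3)*(g + 4)*(g - 1)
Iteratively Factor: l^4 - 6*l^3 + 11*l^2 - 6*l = (l)*(l^3 - 6*l^2 + 11*l - 6) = l*(l - 1)*(l^2 - 5*l + 6) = l*(l - 2)*(l - 1)*(l - 3)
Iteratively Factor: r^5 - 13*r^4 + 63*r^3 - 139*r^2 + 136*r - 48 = (r - 1)*(r^4 - 12*r^3 + 51*r^2 - 88*r + 48) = (r - 4)*(r - 1)*(r^3 - 8*r^2 + 19*r - 12) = (r - 4)^2*(r - 1)*(r^2 - 4*r + 3) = (r - 4)^2*(r - 1)^2*(r - 3)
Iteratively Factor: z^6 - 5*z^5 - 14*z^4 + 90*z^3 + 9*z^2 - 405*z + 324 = (z - 3)*(z^5 - 2*z^4 - 20*z^3 + 30*z^2 + 99*z - 108) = (z - 3)^2*(z^4 + z^3 - 17*z^2 - 21*z + 36) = (z - 3)^2*(z + 3)*(z^3 - 2*z^2 - 11*z + 12) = (z - 4)*(z - 3)^2*(z + 3)*(z^2 + 2*z - 3) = (z - 4)*(z - 3)^2*(z - 1)*(z + 3)*(z + 3)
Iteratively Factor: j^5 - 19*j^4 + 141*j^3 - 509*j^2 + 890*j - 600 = (j - 5)*(j^4 - 14*j^3 + 71*j^2 - 154*j + 120) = (j - 5)*(j - 2)*(j^3 - 12*j^2 + 47*j - 60) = (j - 5)*(j - 3)*(j - 2)*(j^2 - 9*j + 20) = (j - 5)^2*(j - 3)*(j - 2)*(j - 4)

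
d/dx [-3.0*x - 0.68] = -3.00000000000000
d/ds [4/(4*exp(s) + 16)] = -exp(s)/(exp(s) + 4)^2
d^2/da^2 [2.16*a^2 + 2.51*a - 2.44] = 4.32000000000000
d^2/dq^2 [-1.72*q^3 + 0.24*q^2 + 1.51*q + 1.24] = 0.48 - 10.32*q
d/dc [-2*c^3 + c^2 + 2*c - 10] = -6*c^2 + 2*c + 2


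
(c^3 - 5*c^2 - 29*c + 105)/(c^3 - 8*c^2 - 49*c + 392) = (c^2 + 2*c - 15)/(c^2 - c - 56)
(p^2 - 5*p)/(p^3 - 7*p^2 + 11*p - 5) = p/(p^2 - 2*p + 1)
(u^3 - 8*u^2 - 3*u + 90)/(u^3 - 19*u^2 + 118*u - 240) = (u + 3)/(u - 8)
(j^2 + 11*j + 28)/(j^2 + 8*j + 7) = (j + 4)/(j + 1)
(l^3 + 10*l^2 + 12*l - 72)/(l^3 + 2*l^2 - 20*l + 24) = (l + 6)/(l - 2)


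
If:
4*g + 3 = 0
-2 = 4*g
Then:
No Solution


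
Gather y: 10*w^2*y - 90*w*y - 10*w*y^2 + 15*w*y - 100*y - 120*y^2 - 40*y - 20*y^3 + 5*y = -20*y^3 + y^2*(-10*w - 120) + y*(10*w^2 - 75*w - 135)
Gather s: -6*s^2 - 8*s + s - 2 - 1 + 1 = -6*s^2 - 7*s - 2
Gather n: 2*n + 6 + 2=2*n + 8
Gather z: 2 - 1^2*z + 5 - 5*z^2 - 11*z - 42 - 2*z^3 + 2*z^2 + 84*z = -2*z^3 - 3*z^2 + 72*z - 35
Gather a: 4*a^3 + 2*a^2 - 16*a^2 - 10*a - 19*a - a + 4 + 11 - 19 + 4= 4*a^3 - 14*a^2 - 30*a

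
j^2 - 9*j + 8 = (j - 8)*(j - 1)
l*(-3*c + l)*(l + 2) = -3*c*l^2 - 6*c*l + l^3 + 2*l^2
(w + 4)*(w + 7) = w^2 + 11*w + 28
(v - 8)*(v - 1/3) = v^2 - 25*v/3 + 8/3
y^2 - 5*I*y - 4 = (y - 4*I)*(y - I)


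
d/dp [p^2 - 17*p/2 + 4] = 2*p - 17/2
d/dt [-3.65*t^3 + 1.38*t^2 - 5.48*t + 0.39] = -10.95*t^2 + 2.76*t - 5.48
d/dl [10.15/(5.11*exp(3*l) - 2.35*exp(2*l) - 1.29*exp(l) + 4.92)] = (-155.5995*exp(2*l) + 47.705*exp(l) + 13.0935)*exp(l)/(5.11*exp(3*l) - 2.35*exp(2*l) - 1.29*exp(l) + 4.92)^2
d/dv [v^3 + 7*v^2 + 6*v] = 3*v^2 + 14*v + 6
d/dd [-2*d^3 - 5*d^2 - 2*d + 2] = -6*d^2 - 10*d - 2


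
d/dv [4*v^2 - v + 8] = 8*v - 1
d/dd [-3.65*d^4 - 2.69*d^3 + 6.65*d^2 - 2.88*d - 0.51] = -14.6*d^3 - 8.07*d^2 + 13.3*d - 2.88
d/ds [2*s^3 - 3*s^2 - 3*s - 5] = 6*s^2 - 6*s - 3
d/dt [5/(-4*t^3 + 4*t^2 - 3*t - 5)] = 5*(12*t^2 - 8*t + 3)/(4*t^3 - 4*t^2 + 3*t + 5)^2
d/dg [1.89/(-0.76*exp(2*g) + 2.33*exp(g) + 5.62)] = (2.8728*exp(g) - 4.4037)*exp(g)/(-0.76*exp(2*g) + 2.33*exp(g) + 5.62)^2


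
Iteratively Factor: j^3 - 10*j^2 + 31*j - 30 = (j - 3)*(j^2 - 7*j + 10) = (j - 3)*(j - 2)*(j - 5)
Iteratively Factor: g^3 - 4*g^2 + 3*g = (g)*(g^2 - 4*g + 3) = g*(g - 1)*(g - 3)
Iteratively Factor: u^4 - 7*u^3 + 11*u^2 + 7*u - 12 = (u - 3)*(u^3 - 4*u^2 - u + 4) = (u - 3)*(u - 1)*(u^2 - 3*u - 4) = (u - 3)*(u - 1)*(u + 1)*(u - 4)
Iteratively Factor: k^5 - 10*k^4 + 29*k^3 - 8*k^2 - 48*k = (k - 4)*(k^4 - 6*k^3 + 5*k^2 + 12*k) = (k - 4)*(k + 1)*(k^3 - 7*k^2 + 12*k) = (k - 4)*(k - 3)*(k + 1)*(k^2 - 4*k) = k*(k - 4)*(k - 3)*(k + 1)*(k - 4)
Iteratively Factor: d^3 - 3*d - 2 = (d + 1)*(d^2 - d - 2) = (d + 1)^2*(d - 2)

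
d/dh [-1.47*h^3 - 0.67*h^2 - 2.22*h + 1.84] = -4.41*h^2 - 1.34*h - 2.22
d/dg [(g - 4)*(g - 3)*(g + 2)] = 3*g^2 - 10*g - 2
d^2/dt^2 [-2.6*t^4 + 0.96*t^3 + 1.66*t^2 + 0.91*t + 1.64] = -31.2*t^2 + 5.76*t + 3.32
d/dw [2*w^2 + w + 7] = 4*w + 1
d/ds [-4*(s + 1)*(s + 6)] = -8*s - 28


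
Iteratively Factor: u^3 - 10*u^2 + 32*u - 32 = (u - 2)*(u^2 - 8*u + 16) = (u - 4)*(u - 2)*(u - 4)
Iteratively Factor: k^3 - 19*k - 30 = (k + 2)*(k^2 - 2*k - 15) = (k + 2)*(k + 3)*(k - 5)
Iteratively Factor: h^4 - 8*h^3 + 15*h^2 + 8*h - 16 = (h + 1)*(h^3 - 9*h^2 + 24*h - 16) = (h - 1)*(h + 1)*(h^2 - 8*h + 16) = (h - 4)*(h - 1)*(h + 1)*(h - 4)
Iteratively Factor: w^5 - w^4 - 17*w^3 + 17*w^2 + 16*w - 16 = (w + 4)*(w^4 - 5*w^3 + 3*w^2 + 5*w - 4) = (w - 4)*(w + 4)*(w^3 - w^2 - w + 1) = (w - 4)*(w - 1)*(w + 4)*(w^2 - 1) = (w - 4)*(w - 1)*(w + 1)*(w + 4)*(w - 1)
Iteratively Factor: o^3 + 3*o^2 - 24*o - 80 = (o + 4)*(o^2 - o - 20) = (o + 4)^2*(o - 5)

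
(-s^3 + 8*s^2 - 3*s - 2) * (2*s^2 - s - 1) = -2*s^5 + 17*s^4 - 13*s^3 - 9*s^2 + 5*s + 2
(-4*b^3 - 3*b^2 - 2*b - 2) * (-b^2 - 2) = 4*b^5 + 3*b^4 + 10*b^3 + 8*b^2 + 4*b + 4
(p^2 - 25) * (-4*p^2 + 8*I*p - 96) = -4*p^4 + 8*I*p^3 + 4*p^2 - 200*I*p + 2400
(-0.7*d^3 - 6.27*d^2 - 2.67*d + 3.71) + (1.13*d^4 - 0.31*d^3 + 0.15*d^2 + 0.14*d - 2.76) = 1.13*d^4 - 1.01*d^3 - 6.12*d^2 - 2.53*d + 0.95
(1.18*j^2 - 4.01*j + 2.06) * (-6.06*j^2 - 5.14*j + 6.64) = -7.1508*j^4 + 18.2354*j^3 + 15.963*j^2 - 37.2148*j + 13.6784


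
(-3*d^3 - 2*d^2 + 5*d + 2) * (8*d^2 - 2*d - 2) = -24*d^5 - 10*d^4 + 50*d^3 + 10*d^2 - 14*d - 4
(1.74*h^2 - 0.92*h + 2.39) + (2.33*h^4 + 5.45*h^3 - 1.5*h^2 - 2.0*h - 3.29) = 2.33*h^4 + 5.45*h^3 + 0.24*h^2 - 2.92*h - 0.9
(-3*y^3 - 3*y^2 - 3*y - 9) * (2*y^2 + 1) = -6*y^5 - 6*y^4 - 9*y^3 - 21*y^2 - 3*y - 9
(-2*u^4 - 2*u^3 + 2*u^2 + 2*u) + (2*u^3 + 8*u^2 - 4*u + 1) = -2*u^4 + 10*u^2 - 2*u + 1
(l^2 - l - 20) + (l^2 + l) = 2*l^2 - 20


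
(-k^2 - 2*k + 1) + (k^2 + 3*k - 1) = k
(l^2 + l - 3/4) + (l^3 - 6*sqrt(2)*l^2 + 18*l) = l^3 - 6*sqrt(2)*l^2 + l^2 + 19*l - 3/4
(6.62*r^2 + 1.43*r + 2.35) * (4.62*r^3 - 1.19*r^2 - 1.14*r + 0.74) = 30.5844*r^5 - 1.2712*r^4 + 1.6085*r^3 + 0.472099999999999*r^2 - 1.6208*r + 1.739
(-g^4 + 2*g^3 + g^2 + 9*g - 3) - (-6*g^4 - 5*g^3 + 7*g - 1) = 5*g^4 + 7*g^3 + g^2 + 2*g - 2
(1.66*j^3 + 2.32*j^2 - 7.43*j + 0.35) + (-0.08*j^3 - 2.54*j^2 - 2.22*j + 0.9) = 1.58*j^3 - 0.22*j^2 - 9.65*j + 1.25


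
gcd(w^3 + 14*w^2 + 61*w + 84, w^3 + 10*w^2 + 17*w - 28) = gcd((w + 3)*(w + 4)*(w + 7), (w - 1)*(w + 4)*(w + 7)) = w^2 + 11*w + 28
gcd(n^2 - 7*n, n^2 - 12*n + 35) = n - 7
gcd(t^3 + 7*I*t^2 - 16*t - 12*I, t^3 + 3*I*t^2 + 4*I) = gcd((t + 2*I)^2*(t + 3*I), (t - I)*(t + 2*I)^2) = t^2 + 4*I*t - 4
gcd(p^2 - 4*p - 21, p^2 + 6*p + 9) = p + 3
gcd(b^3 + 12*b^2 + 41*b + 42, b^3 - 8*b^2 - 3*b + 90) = b + 3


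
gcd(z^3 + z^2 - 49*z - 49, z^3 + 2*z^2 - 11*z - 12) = z + 1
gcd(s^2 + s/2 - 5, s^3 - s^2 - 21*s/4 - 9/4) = 1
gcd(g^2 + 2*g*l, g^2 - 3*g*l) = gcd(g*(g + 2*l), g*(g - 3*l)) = g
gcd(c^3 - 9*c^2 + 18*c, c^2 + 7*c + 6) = 1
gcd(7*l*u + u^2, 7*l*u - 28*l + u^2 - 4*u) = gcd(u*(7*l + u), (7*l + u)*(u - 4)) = 7*l + u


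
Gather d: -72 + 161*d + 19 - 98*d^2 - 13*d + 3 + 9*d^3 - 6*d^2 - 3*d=9*d^3 - 104*d^2 + 145*d - 50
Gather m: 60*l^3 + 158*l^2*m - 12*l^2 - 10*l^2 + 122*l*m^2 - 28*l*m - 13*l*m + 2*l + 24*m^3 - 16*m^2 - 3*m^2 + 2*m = 60*l^3 - 22*l^2 + 2*l + 24*m^3 + m^2*(122*l - 19) + m*(158*l^2 - 41*l + 2)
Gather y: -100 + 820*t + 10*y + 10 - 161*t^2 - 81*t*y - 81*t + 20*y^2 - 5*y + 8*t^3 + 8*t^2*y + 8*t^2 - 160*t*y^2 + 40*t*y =8*t^3 - 153*t^2 + 739*t + y^2*(20 - 160*t) + y*(8*t^2 - 41*t + 5) - 90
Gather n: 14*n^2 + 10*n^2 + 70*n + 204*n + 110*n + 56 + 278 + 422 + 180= 24*n^2 + 384*n + 936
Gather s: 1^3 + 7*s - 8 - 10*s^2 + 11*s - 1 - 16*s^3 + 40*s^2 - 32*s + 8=-16*s^3 + 30*s^2 - 14*s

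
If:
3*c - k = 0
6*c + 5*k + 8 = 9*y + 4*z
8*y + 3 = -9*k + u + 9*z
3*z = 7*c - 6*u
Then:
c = 217*z/801 - 182/801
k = 217*z/267 - 182/267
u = -442*z/2403 - 637/2403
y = 451*z/2403 + 862/2403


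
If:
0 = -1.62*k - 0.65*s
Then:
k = -0.401234567901235*s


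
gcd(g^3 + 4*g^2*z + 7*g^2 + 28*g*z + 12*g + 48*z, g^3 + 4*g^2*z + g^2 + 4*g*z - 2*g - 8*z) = g + 4*z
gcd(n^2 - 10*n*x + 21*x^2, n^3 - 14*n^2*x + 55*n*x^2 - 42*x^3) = -n + 7*x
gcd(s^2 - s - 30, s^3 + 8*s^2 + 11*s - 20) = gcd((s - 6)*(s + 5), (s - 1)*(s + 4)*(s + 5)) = s + 5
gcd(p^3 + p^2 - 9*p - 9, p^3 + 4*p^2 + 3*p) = p^2 + 4*p + 3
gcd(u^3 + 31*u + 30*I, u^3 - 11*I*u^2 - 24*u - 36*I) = u^2 - 5*I*u + 6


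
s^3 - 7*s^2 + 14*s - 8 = (s - 4)*(s - 2)*(s - 1)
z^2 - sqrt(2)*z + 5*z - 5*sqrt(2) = (z + 5)*(z - sqrt(2))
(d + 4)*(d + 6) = d^2 + 10*d + 24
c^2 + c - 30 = (c - 5)*(c + 6)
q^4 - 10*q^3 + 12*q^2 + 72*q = q*(q - 6)^2*(q + 2)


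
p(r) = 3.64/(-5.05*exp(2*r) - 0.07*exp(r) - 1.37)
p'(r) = 3.64*(10.1*exp(2*r) + 0.07*exp(r))/(-5.05*exp(2*r) - 0.07*exp(r) - 1.37)^2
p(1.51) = -0.03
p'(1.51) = 0.07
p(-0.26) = -0.82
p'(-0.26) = 1.13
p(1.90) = -0.02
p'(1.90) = 0.03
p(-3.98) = -2.65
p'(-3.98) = 0.01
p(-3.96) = -2.65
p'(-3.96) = 0.01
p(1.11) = -0.08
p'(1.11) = 0.15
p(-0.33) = -0.90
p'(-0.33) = 1.18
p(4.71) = -0.00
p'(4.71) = 0.00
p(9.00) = 0.00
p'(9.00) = 0.00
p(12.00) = 0.00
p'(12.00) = 0.00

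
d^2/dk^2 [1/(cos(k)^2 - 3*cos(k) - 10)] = (4*sin(k)^4 - 51*sin(k)^2 - 75*cos(k)/4 - 9*cos(3*k)/4 + 9)/(sin(k)^2 + 3*cos(k) + 9)^3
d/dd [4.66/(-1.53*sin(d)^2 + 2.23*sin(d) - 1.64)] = (14.2596*sin(d) - 10.3918)*cos(d)/(1.53*sin(d)^2 - 2.23*sin(d) + 1.64)^2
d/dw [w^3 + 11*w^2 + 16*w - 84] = 3*w^2 + 22*w + 16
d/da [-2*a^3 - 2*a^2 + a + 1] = -6*a^2 - 4*a + 1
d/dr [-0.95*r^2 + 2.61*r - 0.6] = 2.61 - 1.9*r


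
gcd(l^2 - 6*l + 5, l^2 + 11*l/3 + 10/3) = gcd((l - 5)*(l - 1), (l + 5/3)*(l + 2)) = 1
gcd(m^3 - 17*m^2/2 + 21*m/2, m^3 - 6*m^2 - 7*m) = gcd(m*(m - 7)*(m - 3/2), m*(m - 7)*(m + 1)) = m^2 - 7*m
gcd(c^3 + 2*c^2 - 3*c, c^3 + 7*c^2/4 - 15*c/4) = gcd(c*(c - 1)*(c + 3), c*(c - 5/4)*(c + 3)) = c^2 + 3*c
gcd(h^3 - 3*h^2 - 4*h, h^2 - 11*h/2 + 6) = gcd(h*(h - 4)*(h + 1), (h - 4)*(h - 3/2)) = h - 4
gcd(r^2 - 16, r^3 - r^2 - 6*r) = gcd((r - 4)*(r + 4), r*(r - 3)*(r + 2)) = 1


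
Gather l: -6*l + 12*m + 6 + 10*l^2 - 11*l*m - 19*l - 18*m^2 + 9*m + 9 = 10*l^2 + l*(-11*m - 25) - 18*m^2 + 21*m + 15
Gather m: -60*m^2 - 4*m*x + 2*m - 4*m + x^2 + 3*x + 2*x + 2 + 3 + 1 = -60*m^2 + m*(-4*x - 2) + x^2 + 5*x + 6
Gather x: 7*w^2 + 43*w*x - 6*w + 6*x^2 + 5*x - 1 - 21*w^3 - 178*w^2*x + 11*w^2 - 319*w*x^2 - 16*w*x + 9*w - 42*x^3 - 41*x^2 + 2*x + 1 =-21*w^3 + 18*w^2 + 3*w - 42*x^3 + x^2*(-319*w - 35) + x*(-178*w^2 + 27*w + 7)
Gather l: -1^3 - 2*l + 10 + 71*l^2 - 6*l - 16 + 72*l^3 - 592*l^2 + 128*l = 72*l^3 - 521*l^2 + 120*l - 7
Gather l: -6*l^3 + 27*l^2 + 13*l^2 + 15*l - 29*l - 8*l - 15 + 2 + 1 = -6*l^3 + 40*l^2 - 22*l - 12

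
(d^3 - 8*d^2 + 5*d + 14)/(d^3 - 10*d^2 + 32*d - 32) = (d^2 - 6*d - 7)/(d^2 - 8*d + 16)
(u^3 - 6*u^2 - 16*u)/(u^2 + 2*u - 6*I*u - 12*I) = u*(u - 8)/(u - 6*I)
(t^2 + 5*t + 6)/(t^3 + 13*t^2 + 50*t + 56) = (t + 3)/(t^2 + 11*t + 28)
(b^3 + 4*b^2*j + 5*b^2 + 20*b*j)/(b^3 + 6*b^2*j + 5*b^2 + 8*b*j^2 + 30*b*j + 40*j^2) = b/(b + 2*j)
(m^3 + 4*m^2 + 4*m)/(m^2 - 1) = m*(m^2 + 4*m + 4)/(m^2 - 1)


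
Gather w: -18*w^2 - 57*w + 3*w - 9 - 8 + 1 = -18*w^2 - 54*w - 16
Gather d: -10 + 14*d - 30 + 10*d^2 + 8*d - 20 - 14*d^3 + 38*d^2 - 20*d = -14*d^3 + 48*d^2 + 2*d - 60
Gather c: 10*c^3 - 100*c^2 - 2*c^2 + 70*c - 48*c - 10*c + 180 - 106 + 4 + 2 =10*c^3 - 102*c^2 + 12*c + 80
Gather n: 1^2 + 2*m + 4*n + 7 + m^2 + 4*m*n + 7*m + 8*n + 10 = m^2 + 9*m + n*(4*m + 12) + 18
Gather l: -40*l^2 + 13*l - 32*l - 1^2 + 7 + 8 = -40*l^2 - 19*l + 14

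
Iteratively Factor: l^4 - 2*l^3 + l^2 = (l - 1)*(l^3 - l^2) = l*(l - 1)*(l^2 - l) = l*(l - 1)^2*(l)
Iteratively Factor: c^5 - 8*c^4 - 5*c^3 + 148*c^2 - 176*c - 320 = (c + 4)*(c^4 - 12*c^3 + 43*c^2 - 24*c - 80) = (c - 4)*(c + 4)*(c^3 - 8*c^2 + 11*c + 20) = (c - 4)^2*(c + 4)*(c^2 - 4*c - 5) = (c - 5)*(c - 4)^2*(c + 4)*(c + 1)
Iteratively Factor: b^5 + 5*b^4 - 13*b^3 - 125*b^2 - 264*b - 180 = (b + 3)*(b^4 + 2*b^3 - 19*b^2 - 68*b - 60) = (b - 5)*(b + 3)*(b^3 + 7*b^2 + 16*b + 12) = (b - 5)*(b + 2)*(b + 3)*(b^2 + 5*b + 6) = (b - 5)*(b + 2)^2*(b + 3)*(b + 3)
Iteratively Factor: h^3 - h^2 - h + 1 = (h + 1)*(h^2 - 2*h + 1) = (h - 1)*(h + 1)*(h - 1)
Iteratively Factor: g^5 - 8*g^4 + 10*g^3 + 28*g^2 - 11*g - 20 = (g - 1)*(g^4 - 7*g^3 + 3*g^2 + 31*g + 20) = (g - 5)*(g - 1)*(g^3 - 2*g^2 - 7*g - 4) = (g - 5)*(g - 1)*(g + 1)*(g^2 - 3*g - 4) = (g - 5)*(g - 1)*(g + 1)^2*(g - 4)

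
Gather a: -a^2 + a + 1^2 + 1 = -a^2 + a + 2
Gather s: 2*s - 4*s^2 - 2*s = -4*s^2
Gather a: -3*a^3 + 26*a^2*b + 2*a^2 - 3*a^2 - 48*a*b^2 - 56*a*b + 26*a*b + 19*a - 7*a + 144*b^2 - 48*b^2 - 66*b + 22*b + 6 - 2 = -3*a^3 + a^2*(26*b - 1) + a*(-48*b^2 - 30*b + 12) + 96*b^2 - 44*b + 4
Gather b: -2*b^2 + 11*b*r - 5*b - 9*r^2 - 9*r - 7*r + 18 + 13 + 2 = -2*b^2 + b*(11*r - 5) - 9*r^2 - 16*r + 33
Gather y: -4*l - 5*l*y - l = -5*l*y - 5*l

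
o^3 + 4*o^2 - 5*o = o*(o - 1)*(o + 5)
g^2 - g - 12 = (g - 4)*(g + 3)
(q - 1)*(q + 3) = q^2 + 2*q - 3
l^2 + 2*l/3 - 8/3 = (l - 4/3)*(l + 2)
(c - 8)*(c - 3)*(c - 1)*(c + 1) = c^4 - 11*c^3 + 23*c^2 + 11*c - 24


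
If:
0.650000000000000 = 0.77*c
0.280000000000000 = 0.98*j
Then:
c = 0.84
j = 0.29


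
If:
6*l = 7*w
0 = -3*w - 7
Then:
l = -49/18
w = -7/3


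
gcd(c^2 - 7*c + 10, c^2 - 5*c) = c - 5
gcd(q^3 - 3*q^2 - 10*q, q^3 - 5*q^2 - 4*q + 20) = q^2 - 3*q - 10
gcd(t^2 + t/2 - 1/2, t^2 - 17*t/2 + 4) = t - 1/2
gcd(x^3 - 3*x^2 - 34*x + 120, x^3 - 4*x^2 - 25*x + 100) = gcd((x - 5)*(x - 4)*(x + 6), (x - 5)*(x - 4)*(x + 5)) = x^2 - 9*x + 20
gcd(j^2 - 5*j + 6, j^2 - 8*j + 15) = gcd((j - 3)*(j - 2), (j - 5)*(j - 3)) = j - 3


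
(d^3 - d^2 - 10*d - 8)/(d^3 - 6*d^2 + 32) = (d + 1)/(d - 4)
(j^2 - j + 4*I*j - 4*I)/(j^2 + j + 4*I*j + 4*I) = (j - 1)/(j + 1)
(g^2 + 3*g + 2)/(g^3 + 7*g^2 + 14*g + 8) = 1/(g + 4)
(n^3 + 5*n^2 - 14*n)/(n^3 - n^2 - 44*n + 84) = n/(n - 6)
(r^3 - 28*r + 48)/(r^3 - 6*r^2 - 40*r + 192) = (r - 2)/(r - 8)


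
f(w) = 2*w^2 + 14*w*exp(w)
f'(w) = 14*w*exp(w) + 4*w + 14*exp(w)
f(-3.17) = 18.23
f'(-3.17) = -13.96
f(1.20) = 58.66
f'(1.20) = 107.06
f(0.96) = 36.94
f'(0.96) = 75.50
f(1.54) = 105.31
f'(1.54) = 172.03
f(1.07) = 45.96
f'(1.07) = 88.77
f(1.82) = 163.88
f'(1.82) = 250.94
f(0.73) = 22.27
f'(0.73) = 53.18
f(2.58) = 489.99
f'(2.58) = 671.76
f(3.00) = 861.59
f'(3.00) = 1136.79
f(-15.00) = 450.00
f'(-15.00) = -60.00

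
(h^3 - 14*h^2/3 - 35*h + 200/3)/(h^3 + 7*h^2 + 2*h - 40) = (3*h^2 - 29*h + 40)/(3*(h^2 + 2*h - 8))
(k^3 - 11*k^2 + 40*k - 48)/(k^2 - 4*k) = k - 7 + 12/k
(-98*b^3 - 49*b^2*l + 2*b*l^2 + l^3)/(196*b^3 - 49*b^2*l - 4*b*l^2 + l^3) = (-2*b - l)/(4*b - l)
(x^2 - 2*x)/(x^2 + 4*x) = (x - 2)/(x + 4)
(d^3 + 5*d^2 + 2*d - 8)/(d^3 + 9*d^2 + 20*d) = (d^2 + d - 2)/(d*(d + 5))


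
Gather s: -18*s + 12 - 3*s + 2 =14 - 21*s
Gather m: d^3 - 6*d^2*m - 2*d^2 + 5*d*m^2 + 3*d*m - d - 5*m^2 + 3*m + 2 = d^3 - 2*d^2 - d + m^2*(5*d - 5) + m*(-6*d^2 + 3*d + 3) + 2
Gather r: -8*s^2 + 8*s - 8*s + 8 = 8 - 8*s^2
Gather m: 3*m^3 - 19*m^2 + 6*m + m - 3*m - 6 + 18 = 3*m^3 - 19*m^2 + 4*m + 12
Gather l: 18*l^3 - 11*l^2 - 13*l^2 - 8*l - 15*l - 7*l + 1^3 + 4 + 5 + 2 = 18*l^3 - 24*l^2 - 30*l + 12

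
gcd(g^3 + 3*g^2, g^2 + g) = g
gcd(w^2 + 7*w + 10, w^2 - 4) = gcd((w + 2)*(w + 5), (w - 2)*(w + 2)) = w + 2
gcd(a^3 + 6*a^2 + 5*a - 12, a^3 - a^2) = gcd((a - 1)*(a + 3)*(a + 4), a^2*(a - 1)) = a - 1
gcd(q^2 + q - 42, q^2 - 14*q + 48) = q - 6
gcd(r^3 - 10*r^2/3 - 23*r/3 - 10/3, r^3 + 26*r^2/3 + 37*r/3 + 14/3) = r^2 + 5*r/3 + 2/3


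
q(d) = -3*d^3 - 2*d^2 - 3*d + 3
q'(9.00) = -768.00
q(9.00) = -2373.00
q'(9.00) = -768.00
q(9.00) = -2373.00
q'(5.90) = -339.89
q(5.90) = -700.46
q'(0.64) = -9.25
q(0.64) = -0.53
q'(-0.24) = -2.56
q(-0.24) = 3.65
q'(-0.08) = -2.74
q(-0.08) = 3.23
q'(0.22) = -4.32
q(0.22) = 2.21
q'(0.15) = -3.80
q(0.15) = 2.49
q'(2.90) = -90.29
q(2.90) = -95.69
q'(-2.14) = -35.66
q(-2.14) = 29.66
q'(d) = -9*d^2 - 4*d - 3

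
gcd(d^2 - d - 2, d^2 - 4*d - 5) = d + 1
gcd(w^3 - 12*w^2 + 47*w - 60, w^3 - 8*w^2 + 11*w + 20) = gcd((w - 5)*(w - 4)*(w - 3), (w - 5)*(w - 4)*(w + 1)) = w^2 - 9*w + 20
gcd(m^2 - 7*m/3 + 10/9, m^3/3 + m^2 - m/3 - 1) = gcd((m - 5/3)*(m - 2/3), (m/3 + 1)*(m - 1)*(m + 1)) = 1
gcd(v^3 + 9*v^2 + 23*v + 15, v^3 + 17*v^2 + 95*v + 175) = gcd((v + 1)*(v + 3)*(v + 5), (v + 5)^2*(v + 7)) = v + 5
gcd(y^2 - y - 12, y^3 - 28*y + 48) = y - 4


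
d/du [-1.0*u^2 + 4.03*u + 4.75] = 4.03 - 2.0*u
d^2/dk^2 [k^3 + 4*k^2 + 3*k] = 6*k + 8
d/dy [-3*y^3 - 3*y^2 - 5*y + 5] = -9*y^2 - 6*y - 5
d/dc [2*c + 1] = 2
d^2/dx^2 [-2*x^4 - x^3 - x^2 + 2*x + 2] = -24*x^2 - 6*x - 2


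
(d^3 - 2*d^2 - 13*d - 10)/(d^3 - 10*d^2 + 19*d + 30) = (d + 2)/(d - 6)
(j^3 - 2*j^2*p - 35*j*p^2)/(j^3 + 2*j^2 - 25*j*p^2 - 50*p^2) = j*(-j + 7*p)/(-j^2 + 5*j*p - 2*j + 10*p)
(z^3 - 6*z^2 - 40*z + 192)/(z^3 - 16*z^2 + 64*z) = (z^2 + 2*z - 24)/(z*(z - 8))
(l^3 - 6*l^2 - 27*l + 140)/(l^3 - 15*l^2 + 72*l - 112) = (l + 5)/(l - 4)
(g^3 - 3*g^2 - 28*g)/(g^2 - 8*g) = (g^2 - 3*g - 28)/(g - 8)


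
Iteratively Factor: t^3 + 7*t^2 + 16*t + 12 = (t + 2)*(t^2 + 5*t + 6) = (t + 2)*(t + 3)*(t + 2)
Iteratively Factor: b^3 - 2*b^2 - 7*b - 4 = (b + 1)*(b^2 - 3*b - 4) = (b - 4)*(b + 1)*(b + 1)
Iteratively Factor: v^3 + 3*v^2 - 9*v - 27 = (v - 3)*(v^2 + 6*v + 9) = (v - 3)*(v + 3)*(v + 3)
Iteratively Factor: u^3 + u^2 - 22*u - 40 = (u + 4)*(u^2 - 3*u - 10) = (u + 2)*(u + 4)*(u - 5)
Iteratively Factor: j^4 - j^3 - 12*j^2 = (j - 4)*(j^3 + 3*j^2) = j*(j - 4)*(j^2 + 3*j) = j*(j - 4)*(j + 3)*(j)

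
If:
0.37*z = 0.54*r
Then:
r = 0.685185185185185*z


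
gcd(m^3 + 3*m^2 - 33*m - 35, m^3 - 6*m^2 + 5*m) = m - 5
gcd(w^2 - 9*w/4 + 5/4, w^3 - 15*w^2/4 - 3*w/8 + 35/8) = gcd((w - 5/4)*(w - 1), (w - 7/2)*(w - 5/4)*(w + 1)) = w - 5/4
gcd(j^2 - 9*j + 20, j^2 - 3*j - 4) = j - 4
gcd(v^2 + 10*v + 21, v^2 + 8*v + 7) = v + 7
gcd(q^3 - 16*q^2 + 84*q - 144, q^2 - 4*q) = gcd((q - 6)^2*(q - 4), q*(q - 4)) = q - 4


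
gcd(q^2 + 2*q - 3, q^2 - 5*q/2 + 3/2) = q - 1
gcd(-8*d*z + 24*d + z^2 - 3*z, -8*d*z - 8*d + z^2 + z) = -8*d + z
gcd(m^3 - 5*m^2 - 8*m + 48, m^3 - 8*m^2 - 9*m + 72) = m + 3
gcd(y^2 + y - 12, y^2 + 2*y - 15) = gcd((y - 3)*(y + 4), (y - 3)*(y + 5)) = y - 3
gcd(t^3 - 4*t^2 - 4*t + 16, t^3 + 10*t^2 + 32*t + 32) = t + 2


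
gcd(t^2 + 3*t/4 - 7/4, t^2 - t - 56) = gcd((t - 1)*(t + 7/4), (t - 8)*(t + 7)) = 1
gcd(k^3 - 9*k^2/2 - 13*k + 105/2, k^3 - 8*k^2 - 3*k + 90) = k - 5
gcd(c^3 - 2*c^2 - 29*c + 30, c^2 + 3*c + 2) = 1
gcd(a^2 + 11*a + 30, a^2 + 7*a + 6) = a + 6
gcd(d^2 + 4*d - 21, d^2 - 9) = d - 3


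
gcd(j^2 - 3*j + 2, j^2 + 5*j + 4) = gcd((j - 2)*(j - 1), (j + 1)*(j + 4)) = 1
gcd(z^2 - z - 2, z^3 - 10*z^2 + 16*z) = z - 2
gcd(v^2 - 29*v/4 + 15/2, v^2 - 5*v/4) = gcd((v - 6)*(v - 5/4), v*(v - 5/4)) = v - 5/4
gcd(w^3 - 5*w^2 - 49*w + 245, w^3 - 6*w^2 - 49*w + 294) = w^2 - 49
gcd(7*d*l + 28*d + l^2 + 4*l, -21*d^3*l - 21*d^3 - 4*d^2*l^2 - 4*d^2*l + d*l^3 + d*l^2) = 1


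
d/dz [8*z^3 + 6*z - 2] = 24*z^2 + 6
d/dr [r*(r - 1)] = 2*r - 1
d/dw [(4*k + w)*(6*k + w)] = 10*k + 2*w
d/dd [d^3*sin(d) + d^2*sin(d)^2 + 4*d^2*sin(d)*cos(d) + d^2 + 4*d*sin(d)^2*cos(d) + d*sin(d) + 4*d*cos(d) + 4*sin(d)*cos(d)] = d^3*cos(d) + 3*d^2*sin(d) + d^2*sin(2*d) + 4*d^2*cos(2*d) - 5*d*sin(d) + 4*d*sin(2*d) + 3*d*sin(3*d) + d*cos(d) - d*cos(2*d) + 3*d + sin(d) + 5*cos(d) + 4*cos(2*d) - cos(3*d)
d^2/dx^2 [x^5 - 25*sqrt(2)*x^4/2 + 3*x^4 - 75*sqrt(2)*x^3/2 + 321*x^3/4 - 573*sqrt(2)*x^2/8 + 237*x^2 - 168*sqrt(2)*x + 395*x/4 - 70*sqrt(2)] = 20*x^3 - 150*sqrt(2)*x^2 + 36*x^2 - 225*sqrt(2)*x + 963*x/2 - 573*sqrt(2)/4 + 474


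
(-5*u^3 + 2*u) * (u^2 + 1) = -5*u^5 - 3*u^3 + 2*u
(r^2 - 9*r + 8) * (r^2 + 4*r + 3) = r^4 - 5*r^3 - 25*r^2 + 5*r + 24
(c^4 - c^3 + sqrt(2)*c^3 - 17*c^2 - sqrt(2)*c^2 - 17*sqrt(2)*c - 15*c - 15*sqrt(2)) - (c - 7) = c^4 - c^3 + sqrt(2)*c^3 - 17*c^2 - sqrt(2)*c^2 - 17*sqrt(2)*c - 16*c - 15*sqrt(2) + 7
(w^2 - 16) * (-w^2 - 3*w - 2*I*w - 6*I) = -w^4 - 3*w^3 - 2*I*w^3 + 16*w^2 - 6*I*w^2 + 48*w + 32*I*w + 96*I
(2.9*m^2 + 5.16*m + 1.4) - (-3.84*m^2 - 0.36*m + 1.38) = 6.74*m^2 + 5.52*m + 0.02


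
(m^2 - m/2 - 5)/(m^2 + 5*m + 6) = (m - 5/2)/(m + 3)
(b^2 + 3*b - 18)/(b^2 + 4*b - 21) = (b + 6)/(b + 7)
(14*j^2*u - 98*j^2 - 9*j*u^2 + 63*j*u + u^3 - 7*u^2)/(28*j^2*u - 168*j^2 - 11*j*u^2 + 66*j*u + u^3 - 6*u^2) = (-2*j*u + 14*j + u^2 - 7*u)/(-4*j*u + 24*j + u^2 - 6*u)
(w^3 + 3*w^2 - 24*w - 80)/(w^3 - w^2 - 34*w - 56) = (w^2 - w - 20)/(w^2 - 5*w - 14)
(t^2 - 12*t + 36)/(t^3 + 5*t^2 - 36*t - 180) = (t - 6)/(t^2 + 11*t + 30)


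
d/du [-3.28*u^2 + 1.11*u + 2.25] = 1.11 - 6.56*u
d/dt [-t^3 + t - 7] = 1 - 3*t^2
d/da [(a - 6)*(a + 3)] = 2*a - 3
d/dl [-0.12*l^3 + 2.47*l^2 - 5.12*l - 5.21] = -0.36*l^2 + 4.94*l - 5.12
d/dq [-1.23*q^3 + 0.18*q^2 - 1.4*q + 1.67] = -3.69*q^2 + 0.36*q - 1.4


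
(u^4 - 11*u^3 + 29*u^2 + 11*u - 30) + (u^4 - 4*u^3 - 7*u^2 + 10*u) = 2*u^4 - 15*u^3 + 22*u^2 + 21*u - 30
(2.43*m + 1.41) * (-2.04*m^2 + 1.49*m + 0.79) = -4.9572*m^3 + 0.7443*m^2 + 4.0206*m + 1.1139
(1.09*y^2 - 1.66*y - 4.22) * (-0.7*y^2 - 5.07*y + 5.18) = -0.763*y^4 - 4.3643*y^3 + 17.0164*y^2 + 12.7966*y - 21.8596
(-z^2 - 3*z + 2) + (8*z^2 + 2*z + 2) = 7*z^2 - z + 4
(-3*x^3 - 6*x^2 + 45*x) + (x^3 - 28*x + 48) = -2*x^3 - 6*x^2 + 17*x + 48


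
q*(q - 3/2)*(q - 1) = q^3 - 5*q^2/2 + 3*q/2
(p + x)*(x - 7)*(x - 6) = p*x^2 - 13*p*x + 42*p + x^3 - 13*x^2 + 42*x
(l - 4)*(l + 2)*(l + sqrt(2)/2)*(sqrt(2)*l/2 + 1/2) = sqrt(2)*l^4/2 - sqrt(2)*l^3 + l^3 - 15*sqrt(2)*l^2/4 - 2*l^2 - 8*l - sqrt(2)*l/2 - 2*sqrt(2)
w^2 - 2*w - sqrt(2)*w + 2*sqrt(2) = (w - 2)*(w - sqrt(2))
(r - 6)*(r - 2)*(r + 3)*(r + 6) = r^4 + r^3 - 42*r^2 - 36*r + 216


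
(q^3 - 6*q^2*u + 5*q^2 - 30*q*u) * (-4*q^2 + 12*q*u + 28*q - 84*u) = -4*q^5 + 36*q^4*u + 8*q^4 - 72*q^3*u^2 - 72*q^3*u + 140*q^3 + 144*q^2*u^2 - 1260*q^2*u + 2520*q*u^2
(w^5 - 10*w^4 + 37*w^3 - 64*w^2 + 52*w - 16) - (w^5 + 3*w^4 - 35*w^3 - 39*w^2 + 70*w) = -13*w^4 + 72*w^3 - 25*w^2 - 18*w - 16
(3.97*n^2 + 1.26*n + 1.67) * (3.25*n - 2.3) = 12.9025*n^3 - 5.036*n^2 + 2.5295*n - 3.841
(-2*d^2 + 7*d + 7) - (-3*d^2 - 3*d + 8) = d^2 + 10*d - 1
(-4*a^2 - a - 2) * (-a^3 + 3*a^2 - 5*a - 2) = 4*a^5 - 11*a^4 + 19*a^3 + 7*a^2 + 12*a + 4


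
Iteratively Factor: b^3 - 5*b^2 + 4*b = (b)*(b^2 - 5*b + 4) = b*(b - 4)*(b - 1)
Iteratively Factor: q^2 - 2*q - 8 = (q - 4)*(q + 2)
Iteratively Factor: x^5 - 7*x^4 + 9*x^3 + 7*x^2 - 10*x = (x + 1)*(x^4 - 8*x^3 + 17*x^2 - 10*x) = (x - 5)*(x + 1)*(x^3 - 3*x^2 + 2*x) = (x - 5)*(x - 1)*(x + 1)*(x^2 - 2*x) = x*(x - 5)*(x - 1)*(x + 1)*(x - 2)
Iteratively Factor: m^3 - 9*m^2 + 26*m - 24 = (m - 2)*(m^2 - 7*m + 12) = (m - 3)*(m - 2)*(m - 4)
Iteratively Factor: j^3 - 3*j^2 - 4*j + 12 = (j + 2)*(j^2 - 5*j + 6) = (j - 2)*(j + 2)*(j - 3)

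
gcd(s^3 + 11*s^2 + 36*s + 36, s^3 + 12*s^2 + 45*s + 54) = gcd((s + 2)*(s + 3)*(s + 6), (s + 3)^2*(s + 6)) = s^2 + 9*s + 18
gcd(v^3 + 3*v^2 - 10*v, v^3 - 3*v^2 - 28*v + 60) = v^2 + 3*v - 10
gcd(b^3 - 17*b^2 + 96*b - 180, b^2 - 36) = b - 6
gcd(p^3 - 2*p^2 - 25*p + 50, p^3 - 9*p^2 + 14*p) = p - 2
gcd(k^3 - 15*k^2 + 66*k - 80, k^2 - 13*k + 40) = k^2 - 13*k + 40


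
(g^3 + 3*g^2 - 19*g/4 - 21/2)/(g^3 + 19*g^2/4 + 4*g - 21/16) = 4*(g - 2)/(4*g - 1)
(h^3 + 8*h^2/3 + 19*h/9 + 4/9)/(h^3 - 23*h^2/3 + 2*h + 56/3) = (3*h^2 + 4*h + 1)/(3*(h^2 - 9*h + 14))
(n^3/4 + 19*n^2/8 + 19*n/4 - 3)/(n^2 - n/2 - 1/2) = (-2*n^3 - 19*n^2 - 38*n + 24)/(4*(-2*n^2 + n + 1))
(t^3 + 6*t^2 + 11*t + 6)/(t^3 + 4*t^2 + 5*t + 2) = (t + 3)/(t + 1)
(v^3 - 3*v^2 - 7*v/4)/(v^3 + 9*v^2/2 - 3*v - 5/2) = v*(2*v - 7)/(2*(v^2 + 4*v - 5))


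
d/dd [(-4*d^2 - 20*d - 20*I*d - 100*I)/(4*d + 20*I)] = -1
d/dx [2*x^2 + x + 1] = 4*x + 1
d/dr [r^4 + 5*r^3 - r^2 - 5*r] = 4*r^3 + 15*r^2 - 2*r - 5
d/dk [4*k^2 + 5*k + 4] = 8*k + 5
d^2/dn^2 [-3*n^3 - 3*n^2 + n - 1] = -18*n - 6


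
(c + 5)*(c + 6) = c^2 + 11*c + 30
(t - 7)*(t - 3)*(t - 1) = t^3 - 11*t^2 + 31*t - 21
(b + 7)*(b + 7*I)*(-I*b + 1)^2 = -b^4 - 7*b^3 - 9*I*b^3 + 15*b^2 - 63*I*b^2 + 105*b + 7*I*b + 49*I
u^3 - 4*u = u*(u - 2)*(u + 2)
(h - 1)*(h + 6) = h^2 + 5*h - 6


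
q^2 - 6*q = q*(q - 6)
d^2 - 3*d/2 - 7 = (d - 7/2)*(d + 2)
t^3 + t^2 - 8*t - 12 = (t - 3)*(t + 2)^2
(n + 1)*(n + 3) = n^2 + 4*n + 3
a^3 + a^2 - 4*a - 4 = (a - 2)*(a + 1)*(a + 2)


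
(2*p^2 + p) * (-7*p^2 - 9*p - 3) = -14*p^4 - 25*p^3 - 15*p^2 - 3*p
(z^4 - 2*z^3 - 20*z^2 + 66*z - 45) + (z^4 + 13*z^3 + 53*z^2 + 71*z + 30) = 2*z^4 + 11*z^3 + 33*z^2 + 137*z - 15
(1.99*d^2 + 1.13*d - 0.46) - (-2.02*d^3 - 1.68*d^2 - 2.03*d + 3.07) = 2.02*d^3 + 3.67*d^2 + 3.16*d - 3.53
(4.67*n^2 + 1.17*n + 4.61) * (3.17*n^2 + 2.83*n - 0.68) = 14.8039*n^4 + 16.925*n^3 + 14.7492*n^2 + 12.2507*n - 3.1348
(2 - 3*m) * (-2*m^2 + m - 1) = 6*m^3 - 7*m^2 + 5*m - 2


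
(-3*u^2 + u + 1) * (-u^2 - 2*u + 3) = 3*u^4 + 5*u^3 - 12*u^2 + u + 3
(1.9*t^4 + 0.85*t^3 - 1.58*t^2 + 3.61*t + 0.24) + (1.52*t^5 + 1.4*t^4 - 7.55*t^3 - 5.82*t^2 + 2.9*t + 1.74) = 1.52*t^5 + 3.3*t^4 - 6.7*t^3 - 7.4*t^2 + 6.51*t + 1.98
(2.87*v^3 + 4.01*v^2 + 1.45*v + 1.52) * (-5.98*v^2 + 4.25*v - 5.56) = -17.1626*v^5 - 11.7823*v^4 - 7.5857*v^3 - 25.2227*v^2 - 1.602*v - 8.4512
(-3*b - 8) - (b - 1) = -4*b - 7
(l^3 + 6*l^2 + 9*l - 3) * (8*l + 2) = 8*l^4 + 50*l^3 + 84*l^2 - 6*l - 6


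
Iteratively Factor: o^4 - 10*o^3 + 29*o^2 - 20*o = (o - 4)*(o^3 - 6*o^2 + 5*o) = (o - 4)*(o - 1)*(o^2 - 5*o) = (o - 5)*(o - 4)*(o - 1)*(o)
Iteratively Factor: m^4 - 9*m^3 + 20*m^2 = (m)*(m^3 - 9*m^2 + 20*m) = m^2*(m^2 - 9*m + 20) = m^2*(m - 5)*(m - 4)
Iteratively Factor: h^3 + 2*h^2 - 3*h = (h + 3)*(h^2 - h) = h*(h + 3)*(h - 1)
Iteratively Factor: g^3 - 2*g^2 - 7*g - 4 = (g - 4)*(g^2 + 2*g + 1) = (g - 4)*(g + 1)*(g + 1)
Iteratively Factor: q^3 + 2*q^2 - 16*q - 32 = (q + 2)*(q^2 - 16) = (q - 4)*(q + 2)*(q + 4)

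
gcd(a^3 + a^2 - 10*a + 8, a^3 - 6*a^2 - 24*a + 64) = a^2 + 2*a - 8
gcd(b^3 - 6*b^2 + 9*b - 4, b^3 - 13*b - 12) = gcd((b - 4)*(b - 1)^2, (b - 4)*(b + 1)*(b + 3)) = b - 4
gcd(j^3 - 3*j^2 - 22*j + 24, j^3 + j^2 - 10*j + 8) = j^2 + 3*j - 4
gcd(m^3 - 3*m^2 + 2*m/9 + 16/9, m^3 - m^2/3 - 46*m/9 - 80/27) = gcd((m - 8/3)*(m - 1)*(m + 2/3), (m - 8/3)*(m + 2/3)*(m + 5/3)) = m^2 - 2*m - 16/9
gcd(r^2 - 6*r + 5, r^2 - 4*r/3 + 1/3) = r - 1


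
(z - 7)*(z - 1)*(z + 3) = z^3 - 5*z^2 - 17*z + 21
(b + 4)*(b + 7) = b^2 + 11*b + 28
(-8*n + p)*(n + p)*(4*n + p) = -32*n^3 - 36*n^2*p - 3*n*p^2 + p^3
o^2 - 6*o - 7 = (o - 7)*(o + 1)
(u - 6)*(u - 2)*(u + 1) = u^3 - 7*u^2 + 4*u + 12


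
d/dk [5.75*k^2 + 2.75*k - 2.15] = 11.5*k + 2.75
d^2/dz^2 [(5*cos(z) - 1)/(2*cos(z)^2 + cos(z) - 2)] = (-180*sin(z)^4*cos(z) + 26*sin(z)^4 - 35*sin(z)^2 + 89*cos(z)/2 - 117*cos(3*z)/2 + 10*cos(5*z) + 19)/(-2*sin(z)^2 + cos(z))^3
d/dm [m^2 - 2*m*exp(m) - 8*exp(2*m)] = -2*m*exp(m) + 2*m - 16*exp(2*m) - 2*exp(m)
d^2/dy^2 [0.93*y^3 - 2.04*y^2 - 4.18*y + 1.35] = 5.58*y - 4.08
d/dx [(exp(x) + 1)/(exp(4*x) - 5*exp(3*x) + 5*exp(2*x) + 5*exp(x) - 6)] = (-3*exp(2*x) + 12*exp(x) - 11)*exp(x)/(exp(6*x) - 12*exp(5*x) + 58*exp(4*x) - 144*exp(3*x) + 193*exp(2*x) - 132*exp(x) + 36)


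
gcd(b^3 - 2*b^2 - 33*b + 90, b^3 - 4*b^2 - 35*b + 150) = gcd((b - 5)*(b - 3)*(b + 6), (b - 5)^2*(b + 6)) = b^2 + b - 30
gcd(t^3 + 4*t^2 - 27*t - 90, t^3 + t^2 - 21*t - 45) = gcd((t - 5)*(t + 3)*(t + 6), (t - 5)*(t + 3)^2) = t^2 - 2*t - 15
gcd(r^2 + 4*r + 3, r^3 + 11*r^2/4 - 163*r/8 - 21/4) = 1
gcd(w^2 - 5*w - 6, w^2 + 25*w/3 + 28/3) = 1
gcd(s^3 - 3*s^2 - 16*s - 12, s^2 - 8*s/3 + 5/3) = 1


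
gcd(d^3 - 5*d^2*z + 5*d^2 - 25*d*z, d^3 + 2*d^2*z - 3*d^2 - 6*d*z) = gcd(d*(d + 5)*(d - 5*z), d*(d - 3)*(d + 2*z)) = d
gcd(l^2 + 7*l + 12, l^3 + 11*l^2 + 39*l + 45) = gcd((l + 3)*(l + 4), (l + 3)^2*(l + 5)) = l + 3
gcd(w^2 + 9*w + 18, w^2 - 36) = w + 6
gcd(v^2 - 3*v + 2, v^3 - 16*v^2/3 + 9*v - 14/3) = v^2 - 3*v + 2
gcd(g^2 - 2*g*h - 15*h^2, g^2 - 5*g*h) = g - 5*h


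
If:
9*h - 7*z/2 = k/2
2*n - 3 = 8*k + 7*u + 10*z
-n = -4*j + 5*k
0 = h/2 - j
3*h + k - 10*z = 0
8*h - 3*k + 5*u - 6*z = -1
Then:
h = -136/18289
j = -68/18289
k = -1272/18289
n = 6088/18289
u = -4405/18289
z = -168/18289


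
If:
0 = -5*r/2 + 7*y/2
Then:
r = 7*y/5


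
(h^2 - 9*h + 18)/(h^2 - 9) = (h - 6)/(h + 3)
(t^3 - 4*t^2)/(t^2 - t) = t*(t - 4)/(t - 1)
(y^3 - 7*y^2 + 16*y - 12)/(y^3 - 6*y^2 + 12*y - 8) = (y - 3)/(y - 2)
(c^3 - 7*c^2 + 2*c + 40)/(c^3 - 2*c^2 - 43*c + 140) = (c + 2)/(c + 7)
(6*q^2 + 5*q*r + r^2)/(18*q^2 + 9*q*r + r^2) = (2*q + r)/(6*q + r)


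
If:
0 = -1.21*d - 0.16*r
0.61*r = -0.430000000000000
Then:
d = 0.09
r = -0.70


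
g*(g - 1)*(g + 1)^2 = g^4 + g^3 - g^2 - g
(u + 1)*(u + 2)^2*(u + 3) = u^4 + 8*u^3 + 23*u^2 + 28*u + 12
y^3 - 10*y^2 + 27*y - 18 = (y - 6)*(y - 3)*(y - 1)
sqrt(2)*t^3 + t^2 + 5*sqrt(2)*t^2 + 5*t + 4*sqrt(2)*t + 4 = (t + 1)*(t + 4)*(sqrt(2)*t + 1)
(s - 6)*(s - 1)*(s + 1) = s^3 - 6*s^2 - s + 6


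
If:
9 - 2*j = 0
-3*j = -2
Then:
No Solution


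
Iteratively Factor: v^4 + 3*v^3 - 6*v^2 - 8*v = (v)*(v^3 + 3*v^2 - 6*v - 8) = v*(v + 4)*(v^2 - v - 2) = v*(v + 1)*(v + 4)*(v - 2)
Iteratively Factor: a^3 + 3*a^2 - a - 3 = (a - 1)*(a^2 + 4*a + 3) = (a - 1)*(a + 1)*(a + 3)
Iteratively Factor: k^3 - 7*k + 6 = (k - 1)*(k^2 + k - 6) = (k - 1)*(k + 3)*(k - 2)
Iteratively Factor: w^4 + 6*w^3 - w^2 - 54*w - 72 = (w + 2)*(w^3 + 4*w^2 - 9*w - 36) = (w + 2)*(w + 3)*(w^2 + w - 12) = (w - 3)*(w + 2)*(w + 3)*(w + 4)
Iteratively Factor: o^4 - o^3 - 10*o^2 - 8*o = (o + 2)*(o^3 - 3*o^2 - 4*o) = o*(o + 2)*(o^2 - 3*o - 4) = o*(o - 4)*(o + 2)*(o + 1)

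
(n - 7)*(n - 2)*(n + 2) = n^3 - 7*n^2 - 4*n + 28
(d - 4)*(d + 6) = d^2 + 2*d - 24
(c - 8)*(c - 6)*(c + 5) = c^3 - 9*c^2 - 22*c + 240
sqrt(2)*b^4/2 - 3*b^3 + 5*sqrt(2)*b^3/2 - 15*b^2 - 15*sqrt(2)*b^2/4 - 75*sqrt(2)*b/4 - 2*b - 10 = (b + 5)*(b - 4*sqrt(2))*(b + sqrt(2)/2)*(sqrt(2)*b/2 + 1/2)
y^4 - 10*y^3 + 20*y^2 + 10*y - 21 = (y - 7)*(y - 3)*(y - 1)*(y + 1)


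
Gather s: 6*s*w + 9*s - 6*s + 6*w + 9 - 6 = s*(6*w + 3) + 6*w + 3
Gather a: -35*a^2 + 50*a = -35*a^2 + 50*a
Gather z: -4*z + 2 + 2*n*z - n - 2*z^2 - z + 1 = -n - 2*z^2 + z*(2*n - 5) + 3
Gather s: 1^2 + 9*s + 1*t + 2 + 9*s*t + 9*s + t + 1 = s*(9*t + 18) + 2*t + 4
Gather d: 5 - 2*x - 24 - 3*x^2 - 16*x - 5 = -3*x^2 - 18*x - 24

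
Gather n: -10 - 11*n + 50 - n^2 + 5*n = -n^2 - 6*n + 40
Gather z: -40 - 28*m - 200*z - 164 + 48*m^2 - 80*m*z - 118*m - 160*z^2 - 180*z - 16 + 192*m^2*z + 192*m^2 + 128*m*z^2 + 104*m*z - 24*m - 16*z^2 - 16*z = 240*m^2 - 170*m + z^2*(128*m - 176) + z*(192*m^2 + 24*m - 396) - 220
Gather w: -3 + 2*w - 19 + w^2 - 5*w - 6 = w^2 - 3*w - 28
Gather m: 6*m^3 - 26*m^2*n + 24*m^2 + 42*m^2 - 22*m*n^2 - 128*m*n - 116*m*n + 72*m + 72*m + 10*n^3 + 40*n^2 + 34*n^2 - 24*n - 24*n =6*m^3 + m^2*(66 - 26*n) + m*(-22*n^2 - 244*n + 144) + 10*n^3 + 74*n^2 - 48*n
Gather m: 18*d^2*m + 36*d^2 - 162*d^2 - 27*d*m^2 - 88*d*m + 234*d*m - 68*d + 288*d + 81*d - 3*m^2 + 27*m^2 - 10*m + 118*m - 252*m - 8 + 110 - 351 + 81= -126*d^2 + 301*d + m^2*(24 - 27*d) + m*(18*d^2 + 146*d - 144) - 168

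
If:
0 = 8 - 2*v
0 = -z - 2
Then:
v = 4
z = -2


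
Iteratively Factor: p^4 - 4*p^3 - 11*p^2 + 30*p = (p + 3)*(p^3 - 7*p^2 + 10*p) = (p - 2)*(p + 3)*(p^2 - 5*p) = p*(p - 2)*(p + 3)*(p - 5)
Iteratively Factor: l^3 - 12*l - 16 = (l - 4)*(l^2 + 4*l + 4) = (l - 4)*(l + 2)*(l + 2)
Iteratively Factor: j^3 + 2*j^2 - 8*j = (j)*(j^2 + 2*j - 8) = j*(j + 4)*(j - 2)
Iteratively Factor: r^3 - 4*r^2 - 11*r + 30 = (r + 3)*(r^2 - 7*r + 10) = (r - 2)*(r + 3)*(r - 5)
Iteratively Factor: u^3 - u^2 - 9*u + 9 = (u + 3)*(u^2 - 4*u + 3) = (u - 3)*(u + 3)*(u - 1)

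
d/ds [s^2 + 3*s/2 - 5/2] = 2*s + 3/2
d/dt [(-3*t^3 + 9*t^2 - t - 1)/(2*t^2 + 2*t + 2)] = t*(-3*t^3 - 6*t^2 + t + 20)/(2*(t^4 + 2*t^3 + 3*t^2 + 2*t + 1))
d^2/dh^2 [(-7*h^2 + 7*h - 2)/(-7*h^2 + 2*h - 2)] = 10*(-49*h^3 + 42*h - 4)/(343*h^6 - 294*h^5 + 378*h^4 - 176*h^3 + 108*h^2 - 24*h + 8)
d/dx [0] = 0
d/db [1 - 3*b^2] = -6*b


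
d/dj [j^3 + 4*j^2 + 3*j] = 3*j^2 + 8*j + 3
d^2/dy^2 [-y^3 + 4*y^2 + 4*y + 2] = 8 - 6*y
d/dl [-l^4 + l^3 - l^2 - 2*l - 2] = -4*l^3 + 3*l^2 - 2*l - 2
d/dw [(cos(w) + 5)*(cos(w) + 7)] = -2*(cos(w) + 6)*sin(w)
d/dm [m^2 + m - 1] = 2*m + 1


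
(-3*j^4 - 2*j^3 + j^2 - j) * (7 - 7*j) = 21*j^5 - 7*j^4 - 21*j^3 + 14*j^2 - 7*j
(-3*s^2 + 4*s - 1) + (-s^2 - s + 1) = -4*s^2 + 3*s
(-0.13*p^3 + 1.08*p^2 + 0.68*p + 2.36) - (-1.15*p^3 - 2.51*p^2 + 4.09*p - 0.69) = 1.02*p^3 + 3.59*p^2 - 3.41*p + 3.05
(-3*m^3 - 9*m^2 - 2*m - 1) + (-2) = -3*m^3 - 9*m^2 - 2*m - 3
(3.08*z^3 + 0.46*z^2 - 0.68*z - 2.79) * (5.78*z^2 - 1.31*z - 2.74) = 17.8024*z^5 - 1.376*z^4 - 12.9722*z^3 - 16.4958*z^2 + 5.5181*z + 7.6446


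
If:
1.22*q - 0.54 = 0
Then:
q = 0.44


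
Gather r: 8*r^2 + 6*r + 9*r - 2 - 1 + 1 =8*r^2 + 15*r - 2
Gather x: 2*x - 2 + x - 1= 3*x - 3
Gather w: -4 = -4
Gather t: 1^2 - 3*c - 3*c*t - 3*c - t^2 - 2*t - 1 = -6*c - t^2 + t*(-3*c - 2)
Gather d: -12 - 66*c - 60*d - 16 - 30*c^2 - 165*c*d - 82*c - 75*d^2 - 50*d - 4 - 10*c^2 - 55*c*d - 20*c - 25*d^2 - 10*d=-40*c^2 - 168*c - 100*d^2 + d*(-220*c - 120) - 32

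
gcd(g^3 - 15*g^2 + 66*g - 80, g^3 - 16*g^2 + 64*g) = g - 8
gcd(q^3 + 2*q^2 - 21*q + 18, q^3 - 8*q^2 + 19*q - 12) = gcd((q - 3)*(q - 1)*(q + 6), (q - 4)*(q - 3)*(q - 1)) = q^2 - 4*q + 3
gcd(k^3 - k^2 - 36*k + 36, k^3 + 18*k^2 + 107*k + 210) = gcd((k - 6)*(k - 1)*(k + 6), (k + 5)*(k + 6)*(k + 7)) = k + 6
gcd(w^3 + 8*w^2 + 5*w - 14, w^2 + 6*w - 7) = w^2 + 6*w - 7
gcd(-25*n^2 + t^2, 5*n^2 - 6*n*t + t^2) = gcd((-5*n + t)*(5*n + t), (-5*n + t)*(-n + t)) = -5*n + t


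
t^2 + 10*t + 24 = (t + 4)*(t + 6)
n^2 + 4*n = n*(n + 4)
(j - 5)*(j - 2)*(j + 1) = j^3 - 6*j^2 + 3*j + 10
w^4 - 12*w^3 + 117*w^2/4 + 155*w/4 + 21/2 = (w - 7)*(w - 6)*(w + 1/2)^2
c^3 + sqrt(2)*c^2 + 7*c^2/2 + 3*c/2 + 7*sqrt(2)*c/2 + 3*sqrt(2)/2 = (c + 1/2)*(c + 3)*(c + sqrt(2))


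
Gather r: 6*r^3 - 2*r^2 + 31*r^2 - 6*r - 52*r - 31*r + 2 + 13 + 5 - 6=6*r^3 + 29*r^2 - 89*r + 14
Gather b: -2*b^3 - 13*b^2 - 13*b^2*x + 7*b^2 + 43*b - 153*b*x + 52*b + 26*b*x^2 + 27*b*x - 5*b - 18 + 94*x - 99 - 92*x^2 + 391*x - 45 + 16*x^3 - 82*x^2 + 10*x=-2*b^3 + b^2*(-13*x - 6) + b*(26*x^2 - 126*x + 90) + 16*x^3 - 174*x^2 + 495*x - 162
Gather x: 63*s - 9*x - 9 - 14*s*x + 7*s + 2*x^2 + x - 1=70*s + 2*x^2 + x*(-14*s - 8) - 10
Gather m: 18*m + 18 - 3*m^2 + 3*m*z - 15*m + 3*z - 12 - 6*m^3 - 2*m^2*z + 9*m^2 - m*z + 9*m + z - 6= -6*m^3 + m^2*(6 - 2*z) + m*(2*z + 12) + 4*z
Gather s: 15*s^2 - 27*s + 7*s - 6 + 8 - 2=15*s^2 - 20*s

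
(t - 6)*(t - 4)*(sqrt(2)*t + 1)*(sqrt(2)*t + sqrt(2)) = 2*t^4 - 18*t^3 + sqrt(2)*t^3 - 9*sqrt(2)*t^2 + 28*t^2 + 14*sqrt(2)*t + 48*t + 24*sqrt(2)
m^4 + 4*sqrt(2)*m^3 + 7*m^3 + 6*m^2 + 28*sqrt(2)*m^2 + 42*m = m*(m + 7)*(m + sqrt(2))*(m + 3*sqrt(2))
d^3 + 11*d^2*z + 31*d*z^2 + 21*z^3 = (d + z)*(d + 3*z)*(d + 7*z)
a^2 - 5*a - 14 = (a - 7)*(a + 2)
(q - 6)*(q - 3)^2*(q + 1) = q^4 - 11*q^3 + 33*q^2 - 9*q - 54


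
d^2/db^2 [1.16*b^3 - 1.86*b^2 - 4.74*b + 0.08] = 6.96*b - 3.72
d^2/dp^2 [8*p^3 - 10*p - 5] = 48*p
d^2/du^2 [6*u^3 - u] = 36*u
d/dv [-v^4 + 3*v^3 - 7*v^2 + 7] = v*(-4*v^2 + 9*v - 14)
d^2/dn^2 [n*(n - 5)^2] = 6*n - 20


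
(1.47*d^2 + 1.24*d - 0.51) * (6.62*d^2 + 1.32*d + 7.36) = 9.7314*d^4 + 10.1492*d^3 + 9.0798*d^2 + 8.4532*d - 3.7536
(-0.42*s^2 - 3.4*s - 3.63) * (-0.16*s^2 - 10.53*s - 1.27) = 0.0672*s^4 + 4.9666*s^3 + 36.9162*s^2 + 42.5419*s + 4.6101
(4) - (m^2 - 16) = 20 - m^2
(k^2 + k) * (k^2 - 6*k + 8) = k^4 - 5*k^3 + 2*k^2 + 8*k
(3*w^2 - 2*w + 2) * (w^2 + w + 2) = 3*w^4 + w^3 + 6*w^2 - 2*w + 4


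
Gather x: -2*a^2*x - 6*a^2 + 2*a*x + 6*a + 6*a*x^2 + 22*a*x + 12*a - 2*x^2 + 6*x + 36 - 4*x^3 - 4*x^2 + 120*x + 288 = -6*a^2 + 18*a - 4*x^3 + x^2*(6*a - 6) + x*(-2*a^2 + 24*a + 126) + 324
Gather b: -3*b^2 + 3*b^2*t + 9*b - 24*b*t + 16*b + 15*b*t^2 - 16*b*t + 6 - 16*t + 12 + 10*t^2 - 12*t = b^2*(3*t - 3) + b*(15*t^2 - 40*t + 25) + 10*t^2 - 28*t + 18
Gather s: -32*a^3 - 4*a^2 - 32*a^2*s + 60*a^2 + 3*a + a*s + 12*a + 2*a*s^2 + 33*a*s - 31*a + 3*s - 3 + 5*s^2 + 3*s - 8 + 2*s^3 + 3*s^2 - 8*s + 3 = -32*a^3 + 56*a^2 - 16*a + 2*s^3 + s^2*(2*a + 8) + s*(-32*a^2 + 34*a - 2) - 8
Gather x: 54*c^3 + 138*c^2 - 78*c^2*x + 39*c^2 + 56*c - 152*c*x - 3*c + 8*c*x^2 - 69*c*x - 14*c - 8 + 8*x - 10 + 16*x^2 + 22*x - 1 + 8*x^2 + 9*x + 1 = 54*c^3 + 177*c^2 + 39*c + x^2*(8*c + 24) + x*(-78*c^2 - 221*c + 39) - 18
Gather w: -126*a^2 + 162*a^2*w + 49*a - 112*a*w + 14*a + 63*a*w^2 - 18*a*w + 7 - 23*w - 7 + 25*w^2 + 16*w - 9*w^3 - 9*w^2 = -126*a^2 + 63*a - 9*w^3 + w^2*(63*a + 16) + w*(162*a^2 - 130*a - 7)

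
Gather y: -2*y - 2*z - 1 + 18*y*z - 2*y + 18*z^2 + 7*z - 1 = y*(18*z - 4) + 18*z^2 + 5*z - 2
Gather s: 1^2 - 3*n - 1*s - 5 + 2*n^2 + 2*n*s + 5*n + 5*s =2*n^2 + 2*n + s*(2*n + 4) - 4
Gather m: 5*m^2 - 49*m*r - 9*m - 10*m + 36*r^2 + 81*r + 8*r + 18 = 5*m^2 + m*(-49*r - 19) + 36*r^2 + 89*r + 18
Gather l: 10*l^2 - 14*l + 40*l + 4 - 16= 10*l^2 + 26*l - 12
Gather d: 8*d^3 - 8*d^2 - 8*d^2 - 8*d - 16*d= 8*d^3 - 16*d^2 - 24*d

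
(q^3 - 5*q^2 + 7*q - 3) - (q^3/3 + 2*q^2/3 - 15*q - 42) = 2*q^3/3 - 17*q^2/3 + 22*q + 39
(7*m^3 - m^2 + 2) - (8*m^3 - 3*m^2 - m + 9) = -m^3 + 2*m^2 + m - 7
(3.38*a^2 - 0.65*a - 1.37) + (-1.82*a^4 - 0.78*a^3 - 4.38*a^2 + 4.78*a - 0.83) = -1.82*a^4 - 0.78*a^3 - 1.0*a^2 + 4.13*a - 2.2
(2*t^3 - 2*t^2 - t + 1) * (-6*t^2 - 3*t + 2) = -12*t^5 + 6*t^4 + 16*t^3 - 7*t^2 - 5*t + 2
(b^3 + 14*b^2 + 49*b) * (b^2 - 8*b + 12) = b^5 + 6*b^4 - 51*b^3 - 224*b^2 + 588*b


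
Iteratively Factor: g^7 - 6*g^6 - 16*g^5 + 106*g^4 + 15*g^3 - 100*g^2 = (g + 1)*(g^6 - 7*g^5 - 9*g^4 + 115*g^3 - 100*g^2) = (g - 5)*(g + 1)*(g^5 - 2*g^4 - 19*g^3 + 20*g^2) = (g - 5)*(g + 1)*(g + 4)*(g^4 - 6*g^3 + 5*g^2) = g*(g - 5)*(g + 1)*(g + 4)*(g^3 - 6*g^2 + 5*g) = g*(g - 5)*(g - 1)*(g + 1)*(g + 4)*(g^2 - 5*g) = g*(g - 5)^2*(g - 1)*(g + 1)*(g + 4)*(g)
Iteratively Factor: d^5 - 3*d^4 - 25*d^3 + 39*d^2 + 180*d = (d + 3)*(d^4 - 6*d^3 - 7*d^2 + 60*d) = (d - 5)*(d + 3)*(d^3 - d^2 - 12*d) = (d - 5)*(d + 3)^2*(d^2 - 4*d) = d*(d - 5)*(d + 3)^2*(d - 4)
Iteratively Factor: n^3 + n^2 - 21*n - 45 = (n + 3)*(n^2 - 2*n - 15) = (n - 5)*(n + 3)*(n + 3)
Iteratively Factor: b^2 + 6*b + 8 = (b + 4)*(b + 2)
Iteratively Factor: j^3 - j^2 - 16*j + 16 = (j + 4)*(j^2 - 5*j + 4) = (j - 1)*(j + 4)*(j - 4)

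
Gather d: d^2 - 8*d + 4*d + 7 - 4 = d^2 - 4*d + 3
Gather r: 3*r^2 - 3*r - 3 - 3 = 3*r^2 - 3*r - 6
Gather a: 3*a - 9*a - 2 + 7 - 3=2 - 6*a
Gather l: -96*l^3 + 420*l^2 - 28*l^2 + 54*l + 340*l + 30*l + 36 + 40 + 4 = -96*l^3 + 392*l^2 + 424*l + 80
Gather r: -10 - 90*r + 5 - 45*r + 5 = -135*r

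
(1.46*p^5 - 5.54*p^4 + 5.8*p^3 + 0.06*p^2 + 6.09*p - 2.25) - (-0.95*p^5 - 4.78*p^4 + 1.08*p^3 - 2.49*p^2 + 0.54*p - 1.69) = 2.41*p^5 - 0.76*p^4 + 4.72*p^3 + 2.55*p^2 + 5.55*p - 0.56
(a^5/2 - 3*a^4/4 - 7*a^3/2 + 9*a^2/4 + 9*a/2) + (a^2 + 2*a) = a^5/2 - 3*a^4/4 - 7*a^3/2 + 13*a^2/4 + 13*a/2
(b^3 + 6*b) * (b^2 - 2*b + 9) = b^5 - 2*b^4 + 15*b^3 - 12*b^2 + 54*b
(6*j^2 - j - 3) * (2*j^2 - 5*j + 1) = 12*j^4 - 32*j^3 + 5*j^2 + 14*j - 3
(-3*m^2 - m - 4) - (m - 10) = -3*m^2 - 2*m + 6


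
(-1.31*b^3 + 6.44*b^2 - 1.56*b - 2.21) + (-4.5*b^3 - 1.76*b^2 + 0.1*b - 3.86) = -5.81*b^3 + 4.68*b^2 - 1.46*b - 6.07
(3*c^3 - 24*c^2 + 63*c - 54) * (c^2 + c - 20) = 3*c^5 - 21*c^4 - 21*c^3 + 489*c^2 - 1314*c + 1080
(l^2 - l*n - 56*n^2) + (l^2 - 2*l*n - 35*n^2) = 2*l^2 - 3*l*n - 91*n^2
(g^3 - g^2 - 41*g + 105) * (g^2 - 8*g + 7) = g^5 - 9*g^4 - 26*g^3 + 426*g^2 - 1127*g + 735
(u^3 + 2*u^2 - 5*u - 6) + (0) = u^3 + 2*u^2 - 5*u - 6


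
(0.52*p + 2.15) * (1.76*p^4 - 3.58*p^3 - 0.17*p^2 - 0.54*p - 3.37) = 0.9152*p^5 + 1.9224*p^4 - 7.7854*p^3 - 0.6463*p^2 - 2.9134*p - 7.2455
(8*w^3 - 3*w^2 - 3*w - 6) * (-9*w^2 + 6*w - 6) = -72*w^5 + 75*w^4 - 39*w^3 + 54*w^2 - 18*w + 36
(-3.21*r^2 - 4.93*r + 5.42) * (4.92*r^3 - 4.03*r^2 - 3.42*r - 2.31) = -15.7932*r^5 - 11.3193*r^4 + 57.5125*r^3 + 2.4331*r^2 - 7.1481*r - 12.5202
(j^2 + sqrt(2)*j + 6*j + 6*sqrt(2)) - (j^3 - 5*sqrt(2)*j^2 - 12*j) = -j^3 + j^2 + 5*sqrt(2)*j^2 + sqrt(2)*j + 18*j + 6*sqrt(2)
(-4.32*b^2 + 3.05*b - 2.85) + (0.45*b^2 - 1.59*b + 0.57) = -3.87*b^2 + 1.46*b - 2.28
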